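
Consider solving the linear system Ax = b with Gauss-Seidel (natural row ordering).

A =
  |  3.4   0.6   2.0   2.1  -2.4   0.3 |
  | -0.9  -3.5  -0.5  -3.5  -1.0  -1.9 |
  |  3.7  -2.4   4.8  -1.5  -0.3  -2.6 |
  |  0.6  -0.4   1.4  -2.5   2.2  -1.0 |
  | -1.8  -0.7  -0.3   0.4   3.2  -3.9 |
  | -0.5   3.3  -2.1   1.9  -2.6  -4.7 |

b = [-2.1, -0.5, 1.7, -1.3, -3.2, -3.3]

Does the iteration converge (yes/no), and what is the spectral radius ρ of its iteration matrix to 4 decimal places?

no, ρ = 1.4275

Let D = diag(3.4, -3.5, 4.8, -2.5, 3.2, -4.7); L, U the strict triangles.
T_GS = -(D+L)⁻¹U: row 0 first, T[0,2] = -(2)/(3.4) = -0.5882; later rows by forward substitution.
  T[0,:] = [+0.0000 -0.1765 -0.5882 -0.6176 +0.7059 -0.0882]
  T[1,:] = [+0.0000 +0.0454 +0.0084 -0.8412 -0.4672 -0.5202]
  T[2,:] = [+0.0000 +0.1587 +0.4576 +0.3680 -0.7152 +0.3496]
  T[3,:] = [+0.0000 +0.0393 +0.1138 +0.1924 +0.7236 -0.1422]
  T[4,:] = [+0.0000 -0.0794 -0.3004 -0.5210 +0.1373 +1.1059]
  T[5,:] = [+0.0000 +0.0395 +0.0761 -0.3233 +0.1330 -1.1813]
|eigenvalues of T|: 1.4275, 0.6919, 0.6456, 0.6456, 0.0022, 0.0000.
ρ(T) = max|λ| = 1.4275; 1.4275 > 1: divergent.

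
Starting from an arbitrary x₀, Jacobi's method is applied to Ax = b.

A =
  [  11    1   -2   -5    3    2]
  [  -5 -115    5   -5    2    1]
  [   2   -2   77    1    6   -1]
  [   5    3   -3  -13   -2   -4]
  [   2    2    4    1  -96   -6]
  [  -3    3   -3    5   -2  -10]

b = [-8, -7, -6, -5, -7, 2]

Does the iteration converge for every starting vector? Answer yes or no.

Let D = diag(11, -115, 77, -13, -96, -10); L, U the strict triangles.
T_J = -D⁻¹(L+U): T[0,3] = -(-5)/(11) = +0.4545; T[0,0] = 0.
  T[0,:] = [+0.0000 -0.0909 +0.1818 +0.4545 -0.2727 -0.1818]
  T[1,:] = [-0.0435 +0.0000 +0.0435 -0.0435 +0.0174 +0.0087]
  T[2,:] = [-0.0260 +0.0260 +0.0000 -0.0130 -0.0779 +0.0130]
  T[3,:] = [+0.3846 +0.2308 -0.2308 +0.0000 -0.1538 -0.3077]
  T[4,:] = [+0.0208 +0.0208 +0.0417 +0.0104 +0.0000 -0.0625]
  T[5,:] = [-0.3000 +0.3000 -0.3000 +0.5000 -0.2000 +0.0000]
|eigenvalues of T|: 0.3347, 0.2198, 0.1605, 0.1605, 0.1603, 0.0232.
spectral radius ρ = 0.3347; 0.3347 < 1 ⇒ converges.

yes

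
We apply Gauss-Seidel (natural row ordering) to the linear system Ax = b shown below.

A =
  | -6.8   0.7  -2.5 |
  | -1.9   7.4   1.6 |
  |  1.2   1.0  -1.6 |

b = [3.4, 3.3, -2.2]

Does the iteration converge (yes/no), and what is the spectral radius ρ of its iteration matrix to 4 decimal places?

Split A = D + L + U, D = diag(-6.8, 7.4, -1.6).
T_GS = -(D+L)⁻¹U: row 0 first, T[0,1] = -(0.7)/(-6.8) = +0.1029; later rows by forward substitution.
  T[0,:] = [+0.0000 +0.1029 -0.3676]
  T[1,:] = [+0.0000 +0.0264 -0.3106]
  T[2,:] = [+0.0000 +0.0937 -0.4699]
|λ(T)| sorted: 0.4019, 0.0415, 0.0000.
spectral radius ρ = 0.4019; 0.4019 < 1: convergent.

yes, ρ = 0.4019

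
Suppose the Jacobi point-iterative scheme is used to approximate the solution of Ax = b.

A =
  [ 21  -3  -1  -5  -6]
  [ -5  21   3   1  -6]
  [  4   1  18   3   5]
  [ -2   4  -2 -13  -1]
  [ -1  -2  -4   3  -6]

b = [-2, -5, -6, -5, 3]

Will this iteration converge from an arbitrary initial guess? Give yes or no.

yes

A = D + L + U where D = diag(21, 21, 18, -13, -6).
Jacobi: T = -D⁻¹(L+U), T[2,4] = -(5)/(18) = -0.2778; T[2,2] = 0.
  T[0,:] = [+0.0000, +0.1429, +0.0476, +0.2381, +0.2857]
  T[1,:] = [+0.2381, +0.0000, -0.1429, -0.0476, +0.2857]
  T[2,:] = [-0.2222, -0.0556, +0.0000, -0.1667, -0.2778]
  T[3,:] = [-0.1538, +0.3077, -0.1538, +0.0000, -0.0769]
  T[4,:] = [-0.1667, -0.3333, -0.6667, +0.5000, +0.0000]
moduli |λ_i(T)| = 0.5471, 0.4075, 0.4075, 0.2386, 0.2386.
spectral radius ρ = 0.5471; 0.5471 < 1: convergent.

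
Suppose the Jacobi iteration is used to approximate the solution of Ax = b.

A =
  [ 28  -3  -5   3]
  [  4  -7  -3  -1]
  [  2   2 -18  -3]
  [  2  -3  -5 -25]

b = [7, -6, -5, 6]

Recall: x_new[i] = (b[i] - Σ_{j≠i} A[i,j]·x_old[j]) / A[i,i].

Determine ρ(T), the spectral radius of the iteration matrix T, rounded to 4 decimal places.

0.3224

A = D + L + U where D = diag(28, -7, -18, -25).
Jacobi: T = -D⁻¹(L+U), T[2,3] = -(-3)/(-18) = -0.1667; T[2,2] = 0.
  T[0,:] = [+0.0000  +0.1071  +0.1786  -0.1071]
  T[1,:] = [+0.5714  +0.0000  -0.4286  -0.1429]
  T[2,:] = [+0.1111  +0.1111  +0.0000  -0.1667]
  T[3,:] = [+0.0800  -0.1200  -0.2000  +0.0000]
|λ(T)| sorted: 0.3224, 0.2429, 0.0963, 0.0963.
spectral radius ρ = 0.3224; 0.3224 < 1, so it converges for any x₀.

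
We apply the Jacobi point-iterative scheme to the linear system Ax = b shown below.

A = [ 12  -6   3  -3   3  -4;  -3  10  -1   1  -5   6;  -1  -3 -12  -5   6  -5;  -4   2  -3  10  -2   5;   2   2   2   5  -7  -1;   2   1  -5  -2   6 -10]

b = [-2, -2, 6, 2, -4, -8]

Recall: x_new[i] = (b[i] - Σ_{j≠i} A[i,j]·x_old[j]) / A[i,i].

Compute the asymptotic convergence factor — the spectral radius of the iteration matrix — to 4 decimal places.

Let D = diag(12, 10, -12, 10, -7, -10); L, U the strict triangles.
T_J = -D⁻¹(L+U): T[3,5] = -(5)/(10) = -0.5000; T[3,3] = 0.
  T[0,:] = [+0.0000, +0.5000, -0.2500, +0.2500, -0.2500, +0.3333]
  T[1,:] = [+0.3000, +0.0000, +0.1000, -0.1000, +0.5000, -0.6000]
  T[2,:] = [-0.0833, -0.2500, +0.0000, -0.4167, +0.5000, -0.4167]
  T[3,:] = [+0.4000, -0.2000, +0.3000, +0.0000, +0.2000, -0.5000]
  T[4,:] = [+0.2857, +0.2857, +0.2857, +0.7143, +0.0000, -0.1429]
  T[5,:] = [+0.2000, +0.1000, -0.5000, -0.2000, +0.6000, +0.0000]
|eigenvalues of T|: 1.1359, 0.6180, 0.6180, 0.1449, 0.1449, 0.0053.
ρ(T) = max|λ| = 1.1359; 1.1359 > 1, so it fails to converge.

1.1359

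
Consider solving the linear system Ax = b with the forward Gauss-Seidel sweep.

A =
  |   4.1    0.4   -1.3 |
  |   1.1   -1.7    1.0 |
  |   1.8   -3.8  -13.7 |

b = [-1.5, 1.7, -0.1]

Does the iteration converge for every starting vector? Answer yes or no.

yes

Write A = D+L+U with D = diag(4.1, -1.7, -13.7).
GS T = -(D+L)⁻¹U: row 0 first, T[0,1] = -(0.4)/(4.1) = -0.0976; later rows by forward substitution.
  T[0,:] = [+0.0000 -0.0976 +0.3171]
  T[1,:] = [+0.0000 -0.0631 +0.7934]
  T[2,:] = [+0.0000 +0.0047 -0.1784]
moduli |λ_i(T)| = 0.2047, 0.0368, 0.0000.
spectral radius ρ = 0.2047; 0.2047 < 1 ⇒ converges.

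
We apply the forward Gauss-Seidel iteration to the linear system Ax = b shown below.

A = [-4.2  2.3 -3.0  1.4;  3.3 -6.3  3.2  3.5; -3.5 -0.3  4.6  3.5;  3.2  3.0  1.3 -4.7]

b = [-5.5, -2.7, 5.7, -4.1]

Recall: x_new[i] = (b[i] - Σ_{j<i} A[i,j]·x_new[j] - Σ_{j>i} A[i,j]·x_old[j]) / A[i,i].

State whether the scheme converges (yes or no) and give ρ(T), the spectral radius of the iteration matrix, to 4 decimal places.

A = D + L + U where D = diag(-4.2, -6.3, 4.6, -4.7).
Gauss-Seidel: T = -(D+L)⁻¹U, row 0 first, T[0,3] = -(1.4)/(-4.2) = +0.3333; later rows by forward substitution.
  T[0,:] = [+0.0000, +0.5476, -0.7143, +0.3333]
  T[1,:] = [+0.0000, +0.2868, +0.1338, +0.7302]
  T[2,:] = [+0.0000, +0.4354, -0.5348, -0.4596]
  T[3,:] = [+0.0000, +0.6764, -0.5488, +0.5659]
|λ(T)| sorted: 1.1585, 0.9689, 0.1284, 0.0000.
ρ = 1.1585; 1.1585 > 1: divergent.

no, ρ = 1.1585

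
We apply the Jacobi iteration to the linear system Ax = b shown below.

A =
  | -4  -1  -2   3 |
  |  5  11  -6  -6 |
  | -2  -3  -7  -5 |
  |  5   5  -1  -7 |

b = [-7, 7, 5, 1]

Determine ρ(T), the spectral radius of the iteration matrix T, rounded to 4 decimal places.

1.1610

Write A = D+L+U with D = diag(-4, 11, -7, -7).
Jacobi T = -D⁻¹(L+U): T[3,0] = -(5)/(-7) = +0.7143; T[3,3] = 0.
  T[0,:] = [+0.0000  -0.2500  -0.5000  +0.7500]
  T[1,:] = [-0.4545  +0.0000  +0.5455  +0.5455]
  T[2,:] = [-0.2857  -0.4286  +0.0000  -0.7143]
  T[3,:] = [+0.7143  +0.7143  -0.1429  +0.0000]
eigenvalue magnitudes: 1.1610, 0.7274, 0.4709, 0.0373.
ρ = 1.1610; 1.1610 > 1: divergent.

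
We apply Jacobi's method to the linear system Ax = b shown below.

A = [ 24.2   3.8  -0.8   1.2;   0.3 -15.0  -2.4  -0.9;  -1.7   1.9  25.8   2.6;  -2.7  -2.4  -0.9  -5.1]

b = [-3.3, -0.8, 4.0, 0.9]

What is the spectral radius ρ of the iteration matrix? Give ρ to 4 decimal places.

Let D = diag(24.2, -15, 25.8, -5.1); L, U the strict triangles.
T_J = -D⁻¹(L+U): T[2,1] = -(1.9)/(25.8) = -0.0736; T[2,2] = 0.
  T[0,:] = [+0.0000  -0.1570  +0.0331  -0.0496]
  T[1,:] = [+0.0200  +0.0000  -0.1600  -0.0600]
  T[2,:] = [+0.0659  -0.0736  +0.0000  -0.1008]
  T[3,:] = [-0.5294  -0.4706  -0.1765  +0.0000]
|eigenvalues of T|: 0.3388, 0.2372, 0.0872, 0.0872.
ρ = 0.3388; 0.3388 < 1 ⇒ converges.

0.3388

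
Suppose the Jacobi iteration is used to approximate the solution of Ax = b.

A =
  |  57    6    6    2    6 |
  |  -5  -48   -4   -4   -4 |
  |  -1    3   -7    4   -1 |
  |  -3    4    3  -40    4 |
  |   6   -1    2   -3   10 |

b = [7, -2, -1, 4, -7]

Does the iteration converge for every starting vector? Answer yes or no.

Split A = D + L + U, D = diag(57, -48, -7, -40, 10).
Jacobi: T = -D⁻¹(L+U), T[3,2] = -(3)/(-40) = +0.0750; T[3,3] = 0.
  T[0,:] = [+0.0000, -0.1053, -0.1053, -0.0351, -0.1053]
  T[1,:] = [-0.1042, +0.0000, -0.0833, -0.0833, -0.0833]
  T[2,:] = [-0.1429, +0.4286, +0.0000, +0.5714, -0.1429]
  T[3,:] = [-0.0750, +0.1000, +0.0750, +0.0000, +0.1000]
  T[4,:] = [-0.6000, +0.1000, -0.2000, +0.3000, +0.0000]
|roots of det(T-λI)|: 0.4373, 0.2662, 0.1338, 0.0410, 0.0037.
spectral radius ρ = 0.4373; 0.4373 < 1: convergent.

yes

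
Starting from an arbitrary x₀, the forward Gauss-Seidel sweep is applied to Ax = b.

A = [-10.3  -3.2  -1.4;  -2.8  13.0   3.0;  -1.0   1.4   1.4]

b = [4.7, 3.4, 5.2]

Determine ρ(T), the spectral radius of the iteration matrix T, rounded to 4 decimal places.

0.2794

Write A = D+L+U with D = diag(-10.3, 13, 1.4).
GS T = -(D+L)⁻¹U: row 0 first, T[0,1] = -(-3.2)/(-10.3) = -0.3107; later rows by forward substitution.
  T[0,:] = [+0.0000 -0.3107 -0.1359]
  T[1,:] = [+0.0000 -0.0669 -0.2600]
  T[2,:] = [+0.0000 -0.1550 +0.1630]
|eigenvalues of T|: 0.2794, 0.1833, 0.0000.
ρ(T) = max|λ| = 0.2794; 0.2794 < 1, so it converges for any x₀.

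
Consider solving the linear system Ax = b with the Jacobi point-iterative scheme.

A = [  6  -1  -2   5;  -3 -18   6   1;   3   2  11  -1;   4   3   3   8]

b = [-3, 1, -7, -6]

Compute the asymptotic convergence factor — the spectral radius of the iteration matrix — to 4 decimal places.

0.6695

Let D = diag(6, -18, 11, 8); L, U the strict triangles.
Jacobi T = -D⁻¹(L+U): T[3,2] = -(3)/(8) = -0.3750; T[3,3] = 0.
  T[0,:] = [+0.0000  +0.1667  +0.3333  -0.8333]
  T[1,:] = [-0.1667  +0.0000  +0.3333  +0.0556]
  T[2,:] = [-0.2727  -0.1818  +0.0000  +0.0909]
  T[3,:] = [-0.5000  -0.3750  -0.3750  +0.0000]
|λ(T)| sorted: 0.6695, 0.4944, 0.4944, 0.0334.
ρ = 0.6695; 0.6695 < 1 ⇒ converges.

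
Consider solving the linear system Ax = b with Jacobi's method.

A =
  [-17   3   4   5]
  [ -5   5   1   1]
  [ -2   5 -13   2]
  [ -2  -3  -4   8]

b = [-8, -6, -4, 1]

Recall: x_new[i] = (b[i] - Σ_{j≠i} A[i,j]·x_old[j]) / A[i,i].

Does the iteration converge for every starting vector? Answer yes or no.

yes

Let D = diag(-17, 5, -13, 8); L, U the strict triangles.
T_J = -D⁻¹(L+U): T[1,2] = -(1)/(5) = -0.2000; T[1,1] = 0.
  T[0,:] = [+0.0000  +0.1765  +0.2353  +0.2941]
  T[1,:] = [+1.0000  +0.0000  -0.2000  -0.2000]
  T[2,:] = [-0.1538  +0.3846  +0.0000  +0.1538]
  T[3,:] = [+0.2500  +0.3750  +0.5000  +0.0000]
|λ(T)| sorted: 0.6812, 0.4626, 0.4626, 0.4098.
ρ(T) = max|λ| = 0.6812; 0.6812 < 1, so it converges for any x₀.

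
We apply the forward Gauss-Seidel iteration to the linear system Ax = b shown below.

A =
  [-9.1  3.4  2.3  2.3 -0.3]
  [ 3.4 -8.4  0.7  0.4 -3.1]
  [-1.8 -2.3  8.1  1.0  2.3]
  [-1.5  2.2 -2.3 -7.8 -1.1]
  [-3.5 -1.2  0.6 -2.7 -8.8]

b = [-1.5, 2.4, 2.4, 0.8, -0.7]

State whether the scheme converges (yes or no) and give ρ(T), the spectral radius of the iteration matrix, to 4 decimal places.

Write A = D+L+U with D = diag(-9.1, -8.4, 8.1, -7.8, -8.8).
Gauss-Seidel: T = -(D+L)⁻¹U, row 0 first, T[0,1] = -(3.4)/(-9.1) = +0.3736; later rows by forward substitution.
  T[0,:] = [+0.0000 +0.3736 +0.2527 +0.2527 -0.0330]
  T[1,:] = [+0.0000 +0.1512 +0.1856 +0.1499 -0.3824]
  T[2,:] = [+0.0000 +0.1260 +0.1089 -0.0247 -0.3999]
  T[3,:] = [+0.0000 -0.0663 -0.0284 +0.0010 -0.1246]
  T[4,:] = [+0.0000 -0.1403 -0.1097 -0.1230 +0.0762]
|eigenvalues of T|: 0.5059, 0.1837, 0.0563, 0.0412, 0.0000.
ρ = 0.5059; 0.5059 < 1 ⇒ converges.

yes, ρ = 0.5059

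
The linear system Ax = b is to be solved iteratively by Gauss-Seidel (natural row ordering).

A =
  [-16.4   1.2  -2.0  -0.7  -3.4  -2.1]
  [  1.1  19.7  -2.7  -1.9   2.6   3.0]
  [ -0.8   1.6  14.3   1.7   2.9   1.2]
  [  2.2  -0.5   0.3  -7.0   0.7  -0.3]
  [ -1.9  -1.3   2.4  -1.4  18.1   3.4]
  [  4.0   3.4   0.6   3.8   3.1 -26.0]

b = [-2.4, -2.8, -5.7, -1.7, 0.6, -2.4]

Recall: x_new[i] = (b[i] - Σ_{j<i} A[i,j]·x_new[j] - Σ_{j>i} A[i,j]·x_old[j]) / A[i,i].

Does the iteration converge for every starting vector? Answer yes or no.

yes

Write A = D+L+U with D = diag(-16.4, 19.7, 14.3, -7, 18.1, -26).
GS T = -(D+L)⁻¹U: row 0 first, T[0,3] = -(-0.7)/(-16.4) = -0.0427; later rows by forward substitution.
  T[0,:] = [+0.0000 +0.0732 -0.1220 -0.0427 -0.2073 -0.1280]
  T[1,:] = [+0.0000 -0.0041 +0.1439 +0.0988 -0.1204 -0.1451]
  T[2,:] = [+0.0000 +0.0046 -0.0229 -0.1323 -0.2009 -0.0748]
  T[3,:] = [+0.0000 +0.0235 -0.0496 -0.0261 +0.0348 -0.0759]
  T[4,:] = [+0.0000 +0.0086 -0.0033 +0.0181 -0.0011 -0.2077]
  T[5,:] = [+0.0000 +0.0153 -0.0081 +0.0016 -0.0473 -0.0763]
eigenvalue magnitudes: 0.1825, 0.0923, 0.0736, 0.0527, 0.0527, 0.0000.
ρ(T) = max|λ| = 0.1825; 0.1825 < 1 ⇒ converges.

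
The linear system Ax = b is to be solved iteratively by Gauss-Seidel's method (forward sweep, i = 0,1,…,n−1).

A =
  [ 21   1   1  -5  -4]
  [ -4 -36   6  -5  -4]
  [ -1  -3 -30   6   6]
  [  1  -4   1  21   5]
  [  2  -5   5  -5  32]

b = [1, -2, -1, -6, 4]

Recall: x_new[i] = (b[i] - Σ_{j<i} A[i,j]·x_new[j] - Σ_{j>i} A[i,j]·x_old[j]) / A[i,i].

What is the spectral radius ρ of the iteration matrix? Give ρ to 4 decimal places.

0.2885

Diagonal D = diag(21, -36, -30, 21, 32); L, U strict lower/upper.
T_GS = -(D+L)⁻¹U: row 0 first, T[0,4] = -(-4)/(21) = +0.1905; later rows by forward substitution.
  T[0,:] = [+0.0000, -0.0476, -0.0476, +0.2381, +0.1905]
  T[1,:] = [+0.0000, +0.0053, +0.1720, -0.1653, -0.1323]
  T[2,:] = [+0.0000, +0.0011, -0.0156, +0.2086, +0.2069]
  T[3,:] = [+0.0000, +0.0032, +0.0358, -0.0528, -0.2822]
  T[4,:] = [+0.0000, +0.0041, +0.0379, -0.0816, -0.1090]
eigenvalue magnitudes: 0.2885, 0.0739, 0.0739, 0.0150, 0.0000.
ρ = 0.2885; 0.2885 < 1, so it converges for any x₀.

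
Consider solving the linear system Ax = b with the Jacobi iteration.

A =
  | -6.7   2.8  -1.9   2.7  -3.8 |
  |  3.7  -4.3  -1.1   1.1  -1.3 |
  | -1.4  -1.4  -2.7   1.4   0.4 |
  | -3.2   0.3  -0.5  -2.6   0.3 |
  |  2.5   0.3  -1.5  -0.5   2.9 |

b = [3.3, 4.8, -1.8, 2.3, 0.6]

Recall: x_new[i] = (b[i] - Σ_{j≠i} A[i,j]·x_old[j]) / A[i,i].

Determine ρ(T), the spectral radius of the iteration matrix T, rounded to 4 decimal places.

1.2946

Split A = D + L + U, D = diag(-6.7, -4.3, -2.7, -2.6, 2.9).
Jacobi: T = -D⁻¹(L+U), T[1,3] = -(1.1)/(-4.3) = +0.2558; T[1,1] = 0.
  T[0,:] = [+0.0000 +0.4179 -0.2836 +0.4030 -0.5672]
  T[1,:] = [+0.8605 +0.0000 -0.2558 +0.2558 -0.3023]
  T[2,:] = [-0.5185 -0.5185 +0.0000 +0.5185 +0.1481]
  T[3,:] = [-1.2308 +0.1154 -0.1923 +0.0000 +0.1154]
  T[4,:] = [-0.8621 -0.1034 +0.5172 +0.1724 +0.0000]
|roots of det(T-λI)|: 1.2946, 0.7433, 0.7433, 0.7110, 0.0341.
ρ = 1.2946; 1.2946 > 1, so it fails to converge.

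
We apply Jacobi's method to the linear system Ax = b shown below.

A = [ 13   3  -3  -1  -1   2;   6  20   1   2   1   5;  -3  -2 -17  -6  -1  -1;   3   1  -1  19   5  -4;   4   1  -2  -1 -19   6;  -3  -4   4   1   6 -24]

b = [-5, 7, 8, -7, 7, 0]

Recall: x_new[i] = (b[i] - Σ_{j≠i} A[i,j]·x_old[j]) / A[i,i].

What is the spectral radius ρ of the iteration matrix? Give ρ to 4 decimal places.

Write A = D+L+U with D = diag(13, 20, -17, 19, -19, -24).
Jacobi T = -D⁻¹(L+U): T[5,1] = -(-4)/(-24) = -0.1667; T[5,5] = 0.
  T[0,:] = [+0.0000  -0.2308  +0.2308  +0.0769  +0.0769  -0.1538]
  T[1,:] = [-0.3000  +0.0000  -0.0500  -0.1000  -0.0500  -0.2500]
  T[2,:] = [-0.1765  -0.1176  +0.0000  -0.3529  -0.0588  -0.0588]
  T[3,:] = [-0.1579  -0.0526  +0.0526  +0.0000  -0.2632  +0.2105]
  T[4,:] = [+0.2105  +0.0526  -0.1053  -0.0526  +0.0000  +0.3158]
  T[5,:] = [-0.1250  -0.1667  +0.1667  +0.0417  +0.2500  +0.0000]
|λ(T)| sorted: 0.5230, 0.3686, 0.2263, 0.2263, 0.2097, 0.0994.
ρ = 0.5230; 0.5230 < 1, so it converges for any x₀.

0.5230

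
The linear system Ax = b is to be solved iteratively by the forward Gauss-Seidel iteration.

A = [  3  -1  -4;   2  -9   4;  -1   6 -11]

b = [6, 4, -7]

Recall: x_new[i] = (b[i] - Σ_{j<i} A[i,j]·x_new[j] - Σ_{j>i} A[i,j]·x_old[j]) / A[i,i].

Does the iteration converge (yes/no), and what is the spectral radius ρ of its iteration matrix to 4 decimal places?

yes, ρ = 0.3140

Split A = D + L + U, D = diag(3, -9, -11).
T_GS = -(D+L)⁻¹U: row 0 first, T[0,2] = -(-4)/(3) = +1.3333; later rows by forward substitution.
  T[0,:] = [+0.0000 +0.3333 +1.3333]
  T[1,:] = [+0.0000 +0.0741 +0.7407]
  T[2,:] = [+0.0000 +0.0101 +0.2828]
|eigenvalues of T|: 0.3140, 0.0429, 0.0000.
ρ(T) = max|λ| = 0.3140; 0.3140 < 1: convergent.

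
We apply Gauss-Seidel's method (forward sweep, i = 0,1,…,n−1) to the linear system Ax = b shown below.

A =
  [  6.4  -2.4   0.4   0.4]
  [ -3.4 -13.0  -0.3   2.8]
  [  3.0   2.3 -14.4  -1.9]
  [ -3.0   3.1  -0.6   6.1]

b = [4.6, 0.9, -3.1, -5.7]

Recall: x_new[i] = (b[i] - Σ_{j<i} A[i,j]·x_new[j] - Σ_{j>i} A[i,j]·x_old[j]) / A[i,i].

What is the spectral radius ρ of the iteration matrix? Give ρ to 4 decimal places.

Split A = D + L + U, D = diag(6.4, -13, -14.4, 6.1).
Gauss-Seidel: T = -(D+L)⁻¹U, row 0 first, T[0,2] = -(0.4)/(6.4) = -0.0625; later rows by forward substitution.
  T[0,:] = [+0.0000 +0.3750 -0.0625 -0.0625]
  T[1,:] = [+0.0000 -0.0981 -0.0067 +0.2317]
  T[2,:] = [+0.0000 +0.0625 -0.0141 -0.1080]
  T[3,:] = [+0.0000 +0.2404 -0.0287 -0.1591]
|eigenvalues of T|: 0.3724, 0.1143, 0.0132, 0.0000.
ρ = 0.3724; 0.3724 < 1, so it converges for any x₀.

0.3724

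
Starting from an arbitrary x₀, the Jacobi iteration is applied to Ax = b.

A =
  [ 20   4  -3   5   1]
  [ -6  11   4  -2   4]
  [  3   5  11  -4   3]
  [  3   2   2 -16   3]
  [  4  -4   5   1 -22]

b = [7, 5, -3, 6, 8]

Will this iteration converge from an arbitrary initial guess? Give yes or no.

yes

Let D = diag(20, 11, 11, -16, -22); L, U the strict triangles.
T_J = -D⁻¹(L+U): T[0,1] = -(4)/(20) = -0.2000; T[0,0] = 0.
  T[0,:] = [+0.0000 -0.2000 +0.1500 -0.2500 -0.0500]
  T[1,:] = [+0.5455 +0.0000 -0.3636 +0.1818 -0.3636]
  T[2,:] = [-0.2727 -0.4545 +0.0000 +0.3636 -0.2727]
  T[3,:] = [+0.1875 +0.1250 +0.1250 +0.0000 +0.1875]
  T[4,:] = [+0.1818 -0.1818 +0.2273 +0.0455 +0.0000]
|roots of det(T-λI)|: 0.5281, 0.4376, 0.4376, 0.3948, 0.0328.
ρ(T) = max|λ| = 0.5281; 0.5281 < 1: convergent.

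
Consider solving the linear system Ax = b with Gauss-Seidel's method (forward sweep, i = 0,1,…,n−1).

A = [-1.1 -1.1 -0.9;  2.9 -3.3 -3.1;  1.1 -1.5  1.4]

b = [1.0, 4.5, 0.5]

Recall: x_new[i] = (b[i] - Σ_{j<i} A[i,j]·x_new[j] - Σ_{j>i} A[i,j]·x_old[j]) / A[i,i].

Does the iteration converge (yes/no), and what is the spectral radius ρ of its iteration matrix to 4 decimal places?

A = D + L + U where D = diag(-1.1, -3.3, 1.4).
GS T = -(D+L)⁻¹U: row 0 first, T[0,1] = -(-1.1)/(-1.1) = -1.0000; later rows by forward substitution.
  T[0,:] = [+0.0000 -1.0000 -0.8182]
  T[1,:] = [+0.0000 -0.8788 -1.6584]
  T[2,:] = [+0.0000 -0.1558 -1.1340]
eigenvalue magnitudes: 1.5305, 0.4822, 0.0000.
ρ = 1.5305; 1.5305 > 1: divergent.

no, ρ = 1.5305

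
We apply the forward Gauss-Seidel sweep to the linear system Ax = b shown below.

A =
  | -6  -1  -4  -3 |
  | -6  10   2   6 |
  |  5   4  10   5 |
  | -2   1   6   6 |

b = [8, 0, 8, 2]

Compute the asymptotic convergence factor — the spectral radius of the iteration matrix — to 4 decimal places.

Split A = D + L + U, D = diag(-6, 10, 10, 6).
Gauss-Seidel: T = -(D+L)⁻¹U, row 0 first, T[0,3] = -(-3)/(-6) = -0.5000; later rows by forward substitution.
  T[0,:] = [+0.0000  -0.1667  -0.6667  -0.5000]
  T[1,:] = [+0.0000  -0.1000  -0.6000  -0.9000]
  T[2,:] = [+0.0000  +0.1233  +0.5733  +0.1100]
  T[3,:] = [+0.0000  -0.1622  -0.6956  -0.1267]
moduli |λ_i(T)| = 0.5373, 0.2347, 0.0441, 0.0000.
ρ = 0.5373; 0.5373 < 1 ⇒ converges.

0.5373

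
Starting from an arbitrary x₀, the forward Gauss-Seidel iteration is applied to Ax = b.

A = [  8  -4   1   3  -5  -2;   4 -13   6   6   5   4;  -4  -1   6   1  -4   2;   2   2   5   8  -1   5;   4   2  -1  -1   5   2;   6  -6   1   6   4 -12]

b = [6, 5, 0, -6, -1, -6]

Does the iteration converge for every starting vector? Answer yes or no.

no

Let D = diag(8, -13, 6, 8, 5, -12); L, U the strict triangles.
GS T = -(D+L)⁻¹U: row 0 first, T[0,5] = -(-2)/(8) = +0.2500; later rows by forward substitution.
  T[0,:] = [+0.0000, +0.5000, -0.1250, -0.3750, +0.6250, +0.2500]
  T[1,:] = [+0.0000, +0.1538, +0.4231, +0.3462, +0.5769, +0.3846]
  T[2,:] = [+0.0000, +0.3590, -0.0128, -0.3590, +1.1795, -0.1026]
  T[3,:] = [+0.0000, -0.3878, -0.0665, +0.2316, -0.9127, -0.7196]
  T[4,:] = [+0.0000, -0.4673, -0.0851, +0.1361, -0.6774, -0.9183]
  T[5,:] = [+0.0000, -0.1467, -0.3367, -0.2294, -0.5598, -0.7417]
moduli |λ_i(T)| = 1.1921, 0.2667, 0.2581, 0.2581, 0.0454, 0.0000.
spectral radius ρ = 1.1921; 1.1921 > 1, so it fails to converge.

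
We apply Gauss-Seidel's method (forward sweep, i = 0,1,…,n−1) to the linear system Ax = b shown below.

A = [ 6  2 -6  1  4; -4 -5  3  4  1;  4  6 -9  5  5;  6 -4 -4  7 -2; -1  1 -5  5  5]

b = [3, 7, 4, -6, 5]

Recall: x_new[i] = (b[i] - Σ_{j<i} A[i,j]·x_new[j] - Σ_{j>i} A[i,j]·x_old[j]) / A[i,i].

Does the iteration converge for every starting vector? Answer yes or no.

Split A = D + L + U, D = diag(6, -5, -9, 7, 5).
GS T = -(D+L)⁻¹U: row 0 first, T[0,3] = -(1)/(6) = -0.1667; later rows by forward substitution.
  T[0,:] = [+0.0000, -0.3333, +1.0000, -0.1667, -0.6667]
  T[1,:] = [+0.0000, +0.2667, -0.2000, +0.9333, +0.7333]
  T[2,:] = [+0.0000, +0.0296, +0.3111, +1.1037, +0.7481]
  T[3,:] = [+0.0000, +0.4550, -0.7937, +1.3069, +1.7037]
  T[4,:] = [+0.0000, -0.5454, +1.3448, -0.4232, -1.2356]
|roots of det(T-λI)|: 1.2778, 0.7699, 0.1776, 0.0363, 0.0000.
ρ = 1.2778; 1.2778 > 1 ⇒ diverges.

no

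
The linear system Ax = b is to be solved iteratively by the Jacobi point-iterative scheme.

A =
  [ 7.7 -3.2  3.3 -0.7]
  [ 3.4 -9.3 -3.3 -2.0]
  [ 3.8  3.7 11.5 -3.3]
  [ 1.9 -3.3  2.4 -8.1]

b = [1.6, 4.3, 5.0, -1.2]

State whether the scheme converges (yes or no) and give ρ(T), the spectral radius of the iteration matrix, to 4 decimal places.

Let D = diag(7.7, -9.3, 11.5, -8.1); L, U the strict triangles.
Jacobi: T = -D⁻¹(L+U), T[2,1] = -(3.7)/(11.5) = -0.3217; T[2,2] = 0.
  T[0,:] = [+0.0000, +0.4156, -0.4286, +0.0909]
  T[1,:] = [+0.3656, +0.0000, -0.3548, -0.2151]
  T[2,:] = [-0.3304, -0.3217, +0.0000, +0.2870]
  T[3,:] = [+0.2346, -0.4074, +0.2963, +0.0000]
|roots of det(T-λI)|: 0.8202, 0.6306, 0.3346, 0.1450.
ρ = 0.8202; 0.8202 < 1, so it converges for any x₀.

yes, ρ = 0.8202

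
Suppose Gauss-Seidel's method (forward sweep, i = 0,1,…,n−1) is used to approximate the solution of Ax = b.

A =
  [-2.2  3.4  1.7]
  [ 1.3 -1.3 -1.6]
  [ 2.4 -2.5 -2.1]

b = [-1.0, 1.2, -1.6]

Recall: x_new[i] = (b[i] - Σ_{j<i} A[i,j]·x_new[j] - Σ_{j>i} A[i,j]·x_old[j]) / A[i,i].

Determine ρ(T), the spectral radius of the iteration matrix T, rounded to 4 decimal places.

Write A = D+L+U with D = diag(-2.2, -1.3, -2.1).
GS T = -(D+L)⁻¹U: row 0 first, T[0,1] = -(3.4)/(-2.2) = +1.5455; later rows by forward substitution.
  T[0,:] = [+0.0000 +1.5455 +0.7727]
  T[1,:] = [+0.0000 +1.5455 -0.4580]
  T[2,:] = [+0.0000 -0.0736 +1.4284]
|roots of det(T-λI)|: 1.6796, 1.2942, 0.0000.
spectral radius ρ = 1.6796; 1.6796 > 1: divergent.

1.6796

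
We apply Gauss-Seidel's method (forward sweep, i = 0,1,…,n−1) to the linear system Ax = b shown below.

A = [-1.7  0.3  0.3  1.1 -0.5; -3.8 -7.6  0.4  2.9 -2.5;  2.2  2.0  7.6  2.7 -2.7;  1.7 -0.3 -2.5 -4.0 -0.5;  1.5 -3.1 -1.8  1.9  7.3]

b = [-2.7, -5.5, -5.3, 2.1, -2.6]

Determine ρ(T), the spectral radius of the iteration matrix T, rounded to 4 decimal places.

A = D + L + U where D = diag(-1.7, -7.6, 7.6, -4, 7.3).
Gauss-Seidel: T = -(D+L)⁻¹U, row 0 first, T[0,3] = -(1.1)/(-1.7) = +0.6471; later rows by forward substitution.
  T[0,:] = [+0.0000, +0.1765, +0.1765, +0.6471, -0.2941]
  T[1,:] = [+0.0000, -0.0882, -0.0356, +0.0580, -0.1819]
  T[2,:] = [+0.0000, -0.0279, -0.0417, -0.5578, +0.4883]
  T[3,:] = [+0.0000, +0.0990, +0.1037, +0.6193, -0.5415]
  T[4,:] = [+0.0000, -0.1064, -0.0887, -0.4070, +0.2445]
|eigenvalues of T|: 0.8507, 0.1344, 0.0374, 0.0198, 0.0000.
ρ = 0.8507; 0.8507 < 1, so it converges for any x₀.

0.8507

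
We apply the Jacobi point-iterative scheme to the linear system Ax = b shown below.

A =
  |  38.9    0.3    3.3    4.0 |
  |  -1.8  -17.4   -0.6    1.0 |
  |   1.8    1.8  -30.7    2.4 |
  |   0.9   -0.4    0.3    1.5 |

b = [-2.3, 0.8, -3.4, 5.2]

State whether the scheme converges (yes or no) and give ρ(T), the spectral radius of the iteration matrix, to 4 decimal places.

A = D + L + U where D = diag(38.9, -17.4, -30.7, 1.5).
Jacobi: T = -D⁻¹(L+U), T[2,1] = -(1.8)/(-30.7) = +0.0586; T[2,2] = 0.
  T[0,:] = [+0.0000, -0.0077, -0.0848, -0.1028]
  T[1,:] = [-0.1034, +0.0000, -0.0345, +0.0575]
  T[2,:] = [+0.0586, +0.0586, +0.0000, +0.0782]
  T[3,:] = [-0.6000, +0.2667, -0.2000, +0.0000]
moduli |λ_i(T)| = 0.2936, 0.1686, 0.0996, 0.0996.
spectral radius ρ = 0.2936; 0.2936 < 1: convergent.

yes, ρ = 0.2936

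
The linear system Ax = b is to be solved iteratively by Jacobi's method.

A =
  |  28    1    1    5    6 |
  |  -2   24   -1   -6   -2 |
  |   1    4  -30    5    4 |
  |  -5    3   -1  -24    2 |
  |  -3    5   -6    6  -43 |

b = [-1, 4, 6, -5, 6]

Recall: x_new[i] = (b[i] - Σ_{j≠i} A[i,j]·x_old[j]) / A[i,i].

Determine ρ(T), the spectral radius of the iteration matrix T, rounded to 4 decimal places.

Write A = D+L+U with D = diag(28, 24, -30, -24, -43).
Jacobi: T = -D⁻¹(L+U), T[3,4] = -(2)/(-24) = +0.0833; T[3,3] = 0.
  T[0,:] = [+0.0000  -0.0357  -0.0357  -0.1786  -0.2143]
  T[1,:] = [+0.0833  +0.0000  +0.0417  +0.2500  +0.0833]
  T[2,:] = [+0.0333  +0.1333  +0.0000  +0.1667  +0.1333]
  T[3,:] = [-0.2083  +0.1250  -0.0417  +0.0000  +0.0833]
  T[4,:] = [-0.0698  +0.1163  -0.1395  +0.1395  +0.0000]
moduli |λ_i(T)| = 0.3249, 0.2535, 0.1285, 0.1285, 0.0687.
ρ = 0.3249; 0.3249 < 1, so it converges for any x₀.

0.3249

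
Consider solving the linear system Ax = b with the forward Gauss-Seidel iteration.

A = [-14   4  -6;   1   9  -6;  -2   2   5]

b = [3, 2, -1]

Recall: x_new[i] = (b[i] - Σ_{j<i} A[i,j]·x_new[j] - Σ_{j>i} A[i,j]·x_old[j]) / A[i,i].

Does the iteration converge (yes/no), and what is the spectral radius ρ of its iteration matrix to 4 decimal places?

yes, ρ = 0.6131

Let D = diag(-14, 9, 5); L, U the strict triangles.
Gauss-Seidel: T = -(D+L)⁻¹U, row 0 first, T[0,1] = -(4)/(-14) = +0.2857; later rows by forward substitution.
  T[0,:] = [+0.0000  +0.2857  -0.4286]
  T[1,:] = [+0.0000  -0.0317  +0.7143]
  T[2,:] = [+0.0000  +0.1270  -0.4571]
|eigenvalues of T|: 0.6131, 0.1243, 0.0000.
ρ = 0.6131; 0.6131 < 1 ⇒ converges.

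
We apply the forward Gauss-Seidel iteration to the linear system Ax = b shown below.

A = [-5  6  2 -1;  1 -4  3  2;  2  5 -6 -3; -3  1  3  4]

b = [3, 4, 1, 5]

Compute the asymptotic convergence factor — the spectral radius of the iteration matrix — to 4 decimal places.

1.3501

Let D = diag(-5, -4, -6, 4); L, U the strict triangles.
Gauss-Seidel: T = -(D+L)⁻¹U, row 0 first, T[0,2] = -(2)/(-5) = +0.4000; later rows by forward substitution.
  T[0,:] = [+0.0000, +1.2000, +0.4000, -0.2000]
  T[1,:] = [+0.0000, +0.3000, +0.8500, +0.4500]
  T[2,:] = [+0.0000, +0.6500, +0.8417, -0.1917]
  T[3,:] = [+0.0000, +0.3375, -0.5437, -0.1188]
|λ(T)| sorted: 1.3501, 0.6896, 0.3625, 0.0000.
spectral radius ρ = 1.3501; 1.3501 > 1: divergent.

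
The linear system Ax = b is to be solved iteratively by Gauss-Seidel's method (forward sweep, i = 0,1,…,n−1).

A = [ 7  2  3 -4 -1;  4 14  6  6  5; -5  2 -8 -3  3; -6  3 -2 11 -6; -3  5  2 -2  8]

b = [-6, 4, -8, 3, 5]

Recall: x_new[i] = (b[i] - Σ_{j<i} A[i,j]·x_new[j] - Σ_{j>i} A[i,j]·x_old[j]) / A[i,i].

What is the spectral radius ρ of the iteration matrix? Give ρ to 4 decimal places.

1.3724

Write A = D+L+U with D = diag(7, 14, -8, 11, 8).
GS T = -(D+L)⁻¹U: row 0 first, T[0,3] = -(-4)/(7) = +0.5714; later rows by forward substitution.
  T[0,:] = [+0.0000, -0.2857, -0.4286, +0.5714, +0.1429]
  T[1,:] = [+0.0000, +0.0816, -0.3061, -0.5918, -0.3980]
  T[2,:] = [+0.0000, +0.1990, +0.1913, -0.8801, +0.1862]
  T[3,:] = [+0.0000, -0.1419, -0.1155, +0.3131, +0.7658]
  T[4,:] = [+0.0000, -0.2434, -0.0461, +0.8825, +0.4472]
|roots of det(T-λI)|: 1.3724, 0.4406, 0.1853, 0.0839, 0.0000.
spectral radius ρ = 1.3724; 1.3724 > 1: divergent.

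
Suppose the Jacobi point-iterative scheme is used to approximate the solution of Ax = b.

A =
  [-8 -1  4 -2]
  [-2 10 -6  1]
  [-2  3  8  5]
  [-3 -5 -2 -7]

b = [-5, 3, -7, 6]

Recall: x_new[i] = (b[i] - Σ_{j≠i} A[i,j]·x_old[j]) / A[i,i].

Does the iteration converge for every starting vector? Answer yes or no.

Split A = D + L + U, D = diag(-8, 10, 8, -7).
Jacobi T = -D⁻¹(L+U): T[2,1] = -(3)/(8) = -0.3750; T[2,2] = 0.
  T[0,:] = [+0.0000, -0.1250, +0.5000, -0.2500]
  T[1,:] = [+0.2000, +0.0000, +0.6000, -0.1000]
  T[2,:] = [+0.2500, -0.3750, +0.0000, -0.6250]
  T[3,:] = [-0.4286, -0.7143, -0.2857, +0.0000]
|λ(T)| sorted: 0.8660, 0.6354, 0.6354, 0.1621.
ρ(T) = max|λ| = 0.8660; 0.8660 < 1, so it converges for any x₀.

yes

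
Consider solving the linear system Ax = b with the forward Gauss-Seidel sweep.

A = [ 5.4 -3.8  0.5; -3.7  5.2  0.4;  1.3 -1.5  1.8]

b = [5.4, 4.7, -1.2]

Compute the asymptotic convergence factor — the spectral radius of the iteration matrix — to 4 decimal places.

Write A = D+L+U with D = diag(5.4, 5.2, 1.8).
T_GS = -(D+L)⁻¹U: row 0 first, T[0,1] = -(-3.8)/(5.4) = +0.7037; later rows by forward substitution.
  T[0,:] = [+0.0000  +0.7037  -0.0926]
  T[1,:] = [+0.0000  +0.5007  -0.1428]
  T[2,:] = [+0.0000  -0.0910  -0.0521]
|eigenvalues of T|: 0.5233, 0.0747, 0.0000.
ρ = 0.5233; 0.5233 < 1 ⇒ converges.

0.5233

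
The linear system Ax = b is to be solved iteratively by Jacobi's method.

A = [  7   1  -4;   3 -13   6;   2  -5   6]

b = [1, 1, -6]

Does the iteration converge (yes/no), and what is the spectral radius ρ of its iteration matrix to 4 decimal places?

Write A = D+L+U with D = diag(7, -13, 6).
Jacobi: T = -D⁻¹(L+U), T[2,0] = -(2)/(6) = -0.3333; T[2,2] = 0.
  T[0,:] = [+0.0000  -0.1429  +0.5714]
  T[1,:] = [+0.2308  +0.0000  +0.4615]
  T[2,:] = [-0.3333  +0.8333  +0.0000]
|eigenvalues of T|: 0.6133, 0.4637, 0.4637.
ρ(T) = max|λ| = 0.6133; 0.6133 < 1 ⇒ converges.

yes, ρ = 0.6133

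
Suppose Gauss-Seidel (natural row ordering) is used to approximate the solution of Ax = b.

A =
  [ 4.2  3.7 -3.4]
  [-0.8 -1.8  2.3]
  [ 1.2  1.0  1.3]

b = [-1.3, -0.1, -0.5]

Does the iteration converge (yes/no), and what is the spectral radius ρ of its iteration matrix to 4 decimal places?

no, ρ = 1.6803

Let D = diag(4.2, -1.8, 1.3); L, U the strict triangles.
GS T = -(D+L)⁻¹U: row 0 first, T[0,1] = -(3.7)/(4.2) = -0.8810; later rows by forward substitution.
  T[0,:] = [+0.0000, -0.8810, +0.8095]
  T[1,:] = [+0.0000, +0.3915, +0.9180]
  T[2,:] = [+0.0000, +0.5120, -1.4534]
eigenvalue magnitudes: 1.6803, 0.6184, 0.0000.
ρ(T) = max|λ| = 1.6803; 1.6803 > 1: divergent.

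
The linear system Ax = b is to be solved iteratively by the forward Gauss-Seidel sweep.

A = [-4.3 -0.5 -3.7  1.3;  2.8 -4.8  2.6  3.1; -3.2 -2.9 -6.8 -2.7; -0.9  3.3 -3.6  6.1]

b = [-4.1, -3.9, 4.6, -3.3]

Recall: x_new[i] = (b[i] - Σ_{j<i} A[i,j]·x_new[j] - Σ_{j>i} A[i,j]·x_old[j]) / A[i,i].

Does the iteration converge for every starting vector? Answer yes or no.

A = D + L + U where D = diag(-4.3, -4.8, -6.8, 6.1).
GS T = -(D+L)⁻¹U: row 0 first, T[0,2] = -(-3.7)/(-4.3) = -0.8605; later rows by forward substitution.
  T[0,:] = [+0.0000 -0.1163 -0.8605 +0.3023]
  T[1,:] = [+0.0000 -0.0678 +0.0397 +0.8222]
  T[2,:] = [+0.0000 +0.0836 +0.3880 -0.8900]
  T[3,:] = [+0.0000 +0.0689 +0.0805 -0.9254]
|eigenvalues of T|: 0.9339, 0.3403, 0.0116, 0.0000.
ρ(T) = max|λ| = 0.9339; 0.9339 < 1 ⇒ converges.

yes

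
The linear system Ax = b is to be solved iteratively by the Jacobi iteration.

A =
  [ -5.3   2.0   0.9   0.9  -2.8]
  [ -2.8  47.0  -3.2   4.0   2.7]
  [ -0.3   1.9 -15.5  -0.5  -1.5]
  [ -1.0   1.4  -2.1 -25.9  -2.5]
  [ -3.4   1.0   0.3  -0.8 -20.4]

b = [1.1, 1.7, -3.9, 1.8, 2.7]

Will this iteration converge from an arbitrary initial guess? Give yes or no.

A = D + L + U where D = diag(-5.3, 47, -15.5, -25.9, -20.4).
Jacobi: T = -D⁻¹(L+U), T[3,1] = -(1.4)/(-25.9) = +0.0541; T[3,3] = 0.
  T[0,:] = [+0.0000, +0.3774, +0.1698, +0.1698, -0.5283]
  T[1,:] = [+0.0596, +0.0000, +0.0681, -0.0851, -0.0574]
  T[2,:] = [-0.0194, +0.1226, +0.0000, -0.0323, -0.0968]
  T[3,:] = [-0.0386, +0.0541, -0.0811, +0.0000, -0.0965]
  T[4,:] = [-0.1667, +0.0490, +0.0147, -0.0392, +0.0000]
moduli |λ_i(T)| = 0.3543, 0.1926, 0.1926, 0.0991, 0.0700.
ρ = 0.3543; 0.3543 < 1: convergent.

yes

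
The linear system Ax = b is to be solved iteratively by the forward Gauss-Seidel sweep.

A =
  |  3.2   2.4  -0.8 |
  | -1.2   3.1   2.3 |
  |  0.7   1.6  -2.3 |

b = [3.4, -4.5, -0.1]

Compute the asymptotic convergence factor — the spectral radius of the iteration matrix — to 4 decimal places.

Write A = D+L+U with D = diag(3.2, 3.1, -2.3).
T_GS = -(D+L)⁻¹U: row 0 first, T[0,1] = -(2.4)/(3.2) = -0.7500; later rows by forward substitution.
  T[0,:] = [+0.0000  -0.7500  +0.2500]
  T[1,:] = [+0.0000  -0.2903  -0.6452]
  T[2,:] = [+0.0000  -0.4302  -0.3727]
eigenvalue magnitudes: 0.8600, 0.1969, 0.0000.
ρ(T) = max|λ| = 0.8600; 0.8600 < 1, so it converges for any x₀.

0.8600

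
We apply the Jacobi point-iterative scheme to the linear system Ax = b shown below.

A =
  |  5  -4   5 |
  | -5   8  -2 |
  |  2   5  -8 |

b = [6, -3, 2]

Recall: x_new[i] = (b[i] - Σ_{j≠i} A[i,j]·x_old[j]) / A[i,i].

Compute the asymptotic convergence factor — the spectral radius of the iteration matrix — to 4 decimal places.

Let D = diag(5, 8, -8); L, U the strict triangles.
T_J = -D⁻¹(L+U): T[2,0] = -(2)/(-8) = +0.2500; T[2,2] = 0.
  T[0,:] = [+0.0000, +0.8000, -1.0000]
  T[1,:] = [+0.6250, +0.0000, +0.2500]
  T[2,:] = [+0.2500, +0.6250, +0.0000]
|eigenvalues of T|: 0.8886, 0.6191, 0.6191.
spectral radius ρ = 0.8886; 0.8886 < 1, so it converges for any x₀.

0.8886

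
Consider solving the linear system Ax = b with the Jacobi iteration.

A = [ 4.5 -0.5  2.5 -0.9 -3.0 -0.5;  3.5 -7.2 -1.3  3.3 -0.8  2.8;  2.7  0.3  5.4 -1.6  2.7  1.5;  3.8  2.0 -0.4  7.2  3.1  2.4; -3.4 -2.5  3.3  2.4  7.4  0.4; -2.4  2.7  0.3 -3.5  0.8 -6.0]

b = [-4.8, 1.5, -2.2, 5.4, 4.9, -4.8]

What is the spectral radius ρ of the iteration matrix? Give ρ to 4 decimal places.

Let D = diag(4.5, -7.2, 5.4, 7.2, 7.4, -6); L, U the strict triangles.
T_J = -D⁻¹(L+U): T[1,3] = -(3.3)/(-7.2) = +0.4583; T[1,1] = 0.
  T[0,:] = [+0.0000 +0.1111 -0.5556 +0.2000 +0.6667 +0.1111]
  T[1,:] = [+0.4861 +0.0000 -0.1806 +0.4583 -0.1111 +0.3889]
  T[2,:] = [-0.5000 -0.0556 +0.0000 +0.2963 -0.5000 -0.2778]
  T[3,:] = [-0.5278 -0.2778 +0.0556 +0.0000 -0.4306 -0.3333]
  T[4,:] = [+0.4595 +0.3378 -0.4459 -0.3243 +0.0000 -0.0541]
  T[5,:] = [-0.4000 +0.4500 +0.0500 -0.5833 +0.1333 +0.0000]
moduli |λ_i(T)| = 1.2297, 0.7363, 0.7363, 0.3764, 0.3643, 0.3643.
ρ(T) = max|λ| = 1.2297; 1.2297 > 1 ⇒ diverges.

1.2297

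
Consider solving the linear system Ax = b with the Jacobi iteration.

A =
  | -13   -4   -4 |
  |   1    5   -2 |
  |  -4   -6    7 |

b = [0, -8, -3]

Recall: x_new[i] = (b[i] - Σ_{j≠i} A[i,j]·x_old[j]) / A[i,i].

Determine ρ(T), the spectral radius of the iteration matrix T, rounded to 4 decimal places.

Split A = D + L + U, D = diag(-13, 5, 7).
Jacobi: T = -D⁻¹(L+U), T[2,1] = -(-6)/(7) = +0.8571; T[2,2] = 0.
  T[0,:] = [+0.0000 -0.3077 -0.3077]
  T[1,:] = [-0.2000 +0.0000 +0.4000]
  T[2,:] = [+0.5714 +0.8571 +0.0000]
|λ(T)| sorted: 0.5127, 0.4336, 0.0791.
ρ(T) = max|λ| = 0.5127; 0.5127 < 1 ⇒ converges.

0.5127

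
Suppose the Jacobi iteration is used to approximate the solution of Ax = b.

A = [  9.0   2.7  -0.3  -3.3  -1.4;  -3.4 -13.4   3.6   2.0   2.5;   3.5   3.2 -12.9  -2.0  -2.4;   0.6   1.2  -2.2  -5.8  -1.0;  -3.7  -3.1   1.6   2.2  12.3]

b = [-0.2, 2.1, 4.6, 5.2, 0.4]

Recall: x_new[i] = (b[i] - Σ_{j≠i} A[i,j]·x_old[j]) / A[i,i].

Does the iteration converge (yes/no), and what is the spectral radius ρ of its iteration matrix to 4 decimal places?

yes, ρ = 0.8595

Split A = D + L + U, D = diag(9, -13.4, -12.9, -5.8, 12.3).
Jacobi T = -D⁻¹(L+U): T[2,1] = -(3.2)/(-12.9) = +0.2481; T[2,2] = 0.
  T[0,:] = [+0.0000  -0.3000  +0.0333  +0.3667  +0.1556]
  T[1,:] = [-0.2537  +0.0000  +0.2687  +0.1493  +0.1866]
  T[2,:] = [+0.2713  +0.2481  +0.0000  -0.1550  -0.1860]
  T[3,:] = [+0.1034  +0.2069  -0.3793  +0.0000  -0.1724]
  T[4,:] = [+0.3008  +0.2520  -0.1301  -0.1789  +0.0000]
|roots of det(T-λI)|: 0.8595, 0.2853, 0.2853, 0.2389, 0.1857.
spectral radius ρ = 0.8595; 0.8595 < 1 ⇒ converges.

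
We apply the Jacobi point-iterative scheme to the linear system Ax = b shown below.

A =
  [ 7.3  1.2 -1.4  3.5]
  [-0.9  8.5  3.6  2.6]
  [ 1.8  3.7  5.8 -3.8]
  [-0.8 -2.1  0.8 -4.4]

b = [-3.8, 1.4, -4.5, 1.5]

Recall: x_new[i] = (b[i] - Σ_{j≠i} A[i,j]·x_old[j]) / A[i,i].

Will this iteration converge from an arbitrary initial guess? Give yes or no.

yes

Let D = diag(7.3, 8.5, 5.8, -4.4); L, U the strict triangles.
Jacobi: T = -D⁻¹(L+U), T[0,1] = -(1.2)/(7.3) = -0.1644; T[0,0] = 0.
  T[0,:] = [+0.0000  -0.1644  +0.1918  -0.4795]
  T[1,:] = [+0.1059  +0.0000  -0.4235  -0.3059]
  T[2,:] = [-0.3103  -0.6379  +0.0000  +0.6552]
  T[3,:] = [-0.1818  -0.4773  +0.1818  +0.0000]
eigenvalue magnitudes: 0.8506, 0.4290, 0.4290, 0.0071.
ρ(T) = max|λ| = 0.8506; 0.8506 < 1: convergent.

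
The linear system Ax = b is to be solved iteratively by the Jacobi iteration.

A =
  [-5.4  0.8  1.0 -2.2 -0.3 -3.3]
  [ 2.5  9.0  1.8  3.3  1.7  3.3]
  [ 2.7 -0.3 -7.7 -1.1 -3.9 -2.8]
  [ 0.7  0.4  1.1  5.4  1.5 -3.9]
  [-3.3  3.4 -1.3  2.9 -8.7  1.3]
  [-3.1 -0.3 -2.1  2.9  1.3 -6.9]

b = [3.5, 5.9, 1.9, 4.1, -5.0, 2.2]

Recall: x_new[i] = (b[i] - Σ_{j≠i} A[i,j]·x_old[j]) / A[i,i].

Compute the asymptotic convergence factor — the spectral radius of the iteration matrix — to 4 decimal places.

1.1870

Let D = diag(-5.4, 9, -7.7, 5.4, -8.7, -6.9); L, U the strict triangles.
Jacobi T = -D⁻¹(L+U): T[4,5] = -(1.3)/(-8.7) = +0.1494; T[4,4] = 0.
  T[0,:] = [+0.0000 +0.1481 +0.1852 -0.4074 -0.0556 -0.6111]
  T[1,:] = [-0.2778 +0.0000 -0.2000 -0.3667 -0.1889 -0.3667]
  T[2,:] = [+0.3506 -0.0390 +0.0000 -0.1429 -0.5065 -0.3636]
  T[3,:] = [-0.1296 -0.0741 -0.2037 +0.0000 -0.2778 +0.7222]
  T[4,:] = [-0.3793 +0.3908 -0.1494 +0.3333 +0.0000 +0.1494]
  T[5,:] = [-0.4493 -0.0435 -0.3043 +0.4203 +0.1884 +0.0000]
eigenvalue magnitudes: 1.1870, 0.5836, 0.5205, 0.5205, 0.1888, 0.1659.
ρ = 1.1870; 1.1870 > 1: divergent.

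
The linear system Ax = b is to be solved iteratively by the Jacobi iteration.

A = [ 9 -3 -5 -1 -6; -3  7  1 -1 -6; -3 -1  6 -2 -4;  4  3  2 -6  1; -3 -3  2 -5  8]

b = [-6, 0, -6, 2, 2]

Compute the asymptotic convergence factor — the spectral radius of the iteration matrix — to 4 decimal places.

1.4290

Write A = D+L+U with D = diag(9, 7, 6, -6, 8).
T_J = -D⁻¹(L+U): T[1,0] = -(-3)/(7) = +0.4286; T[1,1] = 0.
  T[0,:] = [+0.0000, +0.3333, +0.5556, +0.1111, +0.6667]
  T[1,:] = [+0.4286, +0.0000, -0.1429, +0.1429, +0.8571]
  T[2,:] = [+0.5000, +0.1667, +0.0000, +0.3333, +0.6667]
  T[3,:] = [+0.6667, +0.5000, +0.3333, +0.0000, +0.1667]
  T[4,:] = [+0.3750, +0.3750, -0.2500, +0.6250, +0.0000]
eigenvalue magnitudes: 1.4290, 0.6950, 0.6950, 0.5535, 0.0909.
ρ(T) = max|λ| = 1.4290; 1.4290 > 1 ⇒ diverges.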